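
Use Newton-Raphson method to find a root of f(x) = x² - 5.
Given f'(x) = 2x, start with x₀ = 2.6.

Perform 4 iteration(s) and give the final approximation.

f(x) = x² - 5
f'(x) = 2x
x₀ = 2.6

Newton-Raphson formula: x_{n+1} = x_n - f(x_n)/f'(x_n)

Iteration 1:
  f(2.600000) = 1.760000
  f'(2.600000) = 5.200000
  x_1 = 2.600000 - 1.760000/5.200000 = 2.261538
Iteration 2:
  f(2.261538) = 0.114556
  f'(2.261538) = 4.523077
  x_2 = 2.261538 - 0.114556/4.523077 = 2.236211
Iteration 3:
  f(2.236211) = 0.000641
  f'(2.236211) = 4.472423
  x_3 = 2.236211 - 0.000641/4.472423 = 2.236068
Iteration 4:
  f(2.236068) = 0.000000
  f'(2.236068) = 4.472136
  x_4 = 2.236068 - 0.000000/4.472136 = 2.236068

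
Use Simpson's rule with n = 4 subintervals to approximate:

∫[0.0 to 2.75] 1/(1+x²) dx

f(x) = 1/(1+x²)
a = 0.0, b = 2.75, n = 4
h = (b - a)/n = 0.687500

Simpson's rule: (h/3)[f(x₀) + 4f(x₁) + 2f(x₂) + ... + f(xₙ)]

x_0 = 0.0000, f(x_0) = 1.000000, coefficient = 1
x_1 = 0.6875, f(x_1) = 0.679045, coefficient = 4
x_2 = 1.3750, f(x_2) = 0.345946, coefficient = 2
x_3 = 2.0625, f(x_3) = 0.190335, coefficient = 4
x_4 = 2.7500, f(x_4) = 0.116788, coefficient = 1

I ≈ (0.687500/3) × 5.286199 = 1.211421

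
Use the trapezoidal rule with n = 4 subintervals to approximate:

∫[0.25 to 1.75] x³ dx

f(x) = x³
a = 0.25, b = 1.75, n = 4
h = (b - a)/n = 0.375000

Trapezoidal rule: (h/2)[f(x₀) + 2f(x₁) + 2f(x₂) + ... + f(xₙ)]

x_0 = 0.2500, f(x_0) = 0.015625, coefficient = 1
x_1 = 0.6250, f(x_1) = 0.244141, coefficient = 2
x_2 = 1.0000, f(x_2) = 1.000000, coefficient = 2
x_3 = 1.3750, f(x_3) = 2.599609, coefficient = 2
x_4 = 1.7500, f(x_4) = 5.359375, coefficient = 1

I ≈ (0.375000/2) × 13.062500 = 2.449219
Exact value: 2.343750
Error: 0.105469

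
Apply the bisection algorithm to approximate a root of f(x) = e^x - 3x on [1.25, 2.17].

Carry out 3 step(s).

f(x) = e^x - 3x
Initial interval: [1.25, 2.17]

Iteration 1:
  c_1 = (1.250000 + 2.170000)/2 = 1.710000
  f(c_1) = f(1.710000) = 0.398961
  f(a) × f(c) < 0, new interval: [1.250000, 1.710000]
Iteration 2:
  c_2 = (1.250000 + 1.710000)/2 = 1.480000
  f(c_2) = f(1.480000) = -0.047054
  f(a) × f(c) ≥ 0, new interval: [1.480000, 1.710000]
Iteration 3:
  c_3 = (1.480000 + 1.710000)/2 = 1.595000
  f(c_3) = f(1.595000) = 0.143329
  f(a) × f(c) < 0, new interval: [1.480000, 1.595000]

After 3 iteration(s), the approximation is c_3 = 1.595000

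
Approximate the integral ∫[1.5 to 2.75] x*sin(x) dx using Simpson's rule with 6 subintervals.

f(x) = x*sin(x)
a = 1.5, b = 2.75, n = 6
h = (b - a)/n = 0.208333

Simpson's rule: (h/3)[f(x₀) + 4f(x₁) + 2f(x₂) + ... + f(xₙ)]

x_0 = 1.5000, f(x_0) = 1.496242, coefficient = 1
x_1 = 1.7083, f(x_1) = 1.692201, coefficient = 4
x_2 = 1.9167, f(x_2) = 1.803163, coefficient = 2
x_3 = 2.1250, f(x_3) = 1.806930, coefficient = 4
x_4 = 2.3333, f(x_4) = 1.687200, coefficient = 2
x_5 = 2.5417, f(x_5) = 1.434978, coefficient = 4
x_6 = 2.7500, f(x_6) = 1.049568, coefficient = 1

I ≈ (0.208333/3) × 29.262970 = 2.032151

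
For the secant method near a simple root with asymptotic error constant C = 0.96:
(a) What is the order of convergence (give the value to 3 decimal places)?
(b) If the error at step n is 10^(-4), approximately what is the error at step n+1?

(a) Secant method has superlinear convergence with order φ = (1+√5)/2 ≈ 1.618.
    This means |e_{n+1}| ≈ C|e_n|^1.618.

(b) With |e_n| = 10^(-4) and C = 0.96:
    |e_{n+1}| ≈ 0.96 × (10^(-4))^1.618 = 0.96 × 10^(-6.47)

(a) ≈ 1.618 (golden ratio); (b) |e_{n+1}| ≈ 3.237e-07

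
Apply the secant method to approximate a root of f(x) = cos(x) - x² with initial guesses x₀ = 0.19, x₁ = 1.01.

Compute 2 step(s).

f(x) = cos(x) - x²
x₀ = 0.19, x₁ = 1.01

Secant formula: x_{n+1} = x_n - f(x_n)(x_n - x_{n-1})/(f(x_n) - f(x_{n-1}))

Iteration 1:
  f(0.190000) = 0.945904
  f(1.010000) = -0.488239
  x_2 = 1.010000 - (-0.488239)×(1.010000 - 0.190000)/(-0.488239 - 0.945904)
       = 0.730840
Iteration 2:
  f(1.010000) = -0.488239
  f(0.730840) = 0.210488
  x_3 = 0.730840 - 0.210488×(0.730840 - 1.010000)/(0.210488 - (-0.488239))
       = 0.814935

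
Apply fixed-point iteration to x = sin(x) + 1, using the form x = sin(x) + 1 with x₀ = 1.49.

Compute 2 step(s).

Equation: x = sin(x) + 1
Fixed-point form: x = sin(x) + 1
x₀ = 1.49

x_1 = g(1.490000) = 1.996738
x_2 = g(1.996738) = 1.910650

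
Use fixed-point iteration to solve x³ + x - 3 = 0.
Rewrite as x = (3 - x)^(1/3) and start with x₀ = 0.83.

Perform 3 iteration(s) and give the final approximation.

Equation: x³ + x - 3 = 0
Fixed-point form: x = (3 - x)^(1/3)
x₀ = 0.83

x_1 = g(0.830000) = 1.294653
x_2 = g(1.294653) = 1.194733
x_3 = g(1.194733) = 1.217626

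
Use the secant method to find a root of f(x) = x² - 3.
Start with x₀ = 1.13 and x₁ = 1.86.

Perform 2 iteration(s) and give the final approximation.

f(x) = x² - 3
x₀ = 1.13, x₁ = 1.86

Secant formula: x_{n+1} = x_n - f(x_n)(x_n - x_{n-1})/(f(x_n) - f(x_{n-1}))

Iteration 1:
  f(1.130000) = -1.723100
  f(1.860000) = 0.459600
  x_2 = 1.860000 - 0.459600×(1.860000 - 1.130000)/(0.459600 - (-1.723100))
       = 1.706288
Iteration 2:
  f(1.860000) = 0.459600
  f(1.706288) = -0.088583
  x_3 = 1.706288 - (-0.088583)×(1.706288 - 1.860000)/(-0.088583 - 0.459600)
       = 1.731126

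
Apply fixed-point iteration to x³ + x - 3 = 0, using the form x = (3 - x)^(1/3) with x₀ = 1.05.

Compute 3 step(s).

Equation: x³ + x - 3 = 0
Fixed-point form: x = (3 - x)^(1/3)
x₀ = 1.05

x_1 = g(1.050000) = 1.249333
x_2 = g(1.249333) = 1.205224
x_3 = g(1.205224) = 1.215262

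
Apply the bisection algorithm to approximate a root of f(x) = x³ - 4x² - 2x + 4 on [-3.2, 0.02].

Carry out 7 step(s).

f(x) = x³ - 4x² - 2x + 4
Initial interval: [-3.2, 0.02]

Iteration 1:
  c_1 = (-3.200000 + 0.020000)/2 = -1.590000
  f(c_1) = f(-1.590000) = -6.952079
  f(a) × f(c) ≥ 0, new interval: [-1.590000, 0.020000]
Iteration 2:
  c_2 = (-1.590000 + 0.020000)/2 = -0.785000
  f(c_2) = f(-0.785000) = 2.621363
  f(a) × f(c) < 0, new interval: [-1.590000, -0.785000]
Iteration 3:
  c_3 = (-1.590000 + (-0.785000))/2 = -1.187500
  f(c_3) = f(-1.187500) = -0.940186
  f(a) × f(c) ≥ 0, new interval: [-1.187500, -0.785000]
Iteration 4:
  c_4 = (-1.187500 + (-0.785000))/2 = -0.986250
  f(c_4) = f(-0.986250) = 1.122429
  f(a) × f(c) < 0, new interval: [-1.187500, -0.986250]
Iteration 5:
  c_5 = (-1.187500 + (-0.986250))/2 = -1.086875
  f(c_5) = f(-1.086875) = 0.164638
  f(a) × f(c) < 0, new interval: [-1.187500, -1.086875]
Iteration 6:
  c_6 = (-1.187500 + (-1.086875))/2 = -1.137188
  f(c_6) = f(-1.137188) = -0.369012
  f(a) × f(c) ≥ 0, new interval: [-1.137188, -1.086875]
Iteration 7:
  c_7 = (-1.137188 + (-1.086875))/2 = -1.112031
  f(c_7) = f(-1.112031) = -0.097544
  f(a) × f(c) ≥ 0, new interval: [-1.112031, -1.086875]

After 7 iteration(s), the approximation is c_7 = -1.112031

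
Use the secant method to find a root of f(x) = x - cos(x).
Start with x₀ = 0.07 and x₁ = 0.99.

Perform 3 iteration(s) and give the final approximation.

f(x) = x - cos(x)
x₀ = 0.07, x₁ = 0.99

Secant formula: x_{n+1} = x_n - f(x_n)(x_n - x_{n-1})/(f(x_n) - f(x_{n-1}))

Iteration 1:
  f(0.070000) = -0.927551
  f(0.990000) = 0.441310
  x_2 = 0.990000 - 0.441310×(0.990000 - 0.070000)/(0.441310 - (-0.927551))
       = 0.693399
Iteration 2:
  f(0.990000) = 0.441310
  f(0.693399) = -0.075679
  x_3 = 0.693399 - (-0.075679)×(0.693399 - 0.990000)/(-0.075679 - 0.441310)
       = 0.736817
Iteration 3:
  f(0.693399) = -0.075679
  f(0.736817) = -0.003795
  x_4 = 0.736817 - (-0.003795)×(0.736817 - 0.693399)/(-0.003795 - (-0.075679))
       = 0.739109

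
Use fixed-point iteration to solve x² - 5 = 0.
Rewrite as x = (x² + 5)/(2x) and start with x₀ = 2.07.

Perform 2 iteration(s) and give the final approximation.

Equation: x² - 5 = 0
Fixed-point form: x = (x² + 5)/(2x)
x₀ = 2.07

x_1 = g(2.070000) = 2.242729
x_2 = g(2.242729) = 2.236078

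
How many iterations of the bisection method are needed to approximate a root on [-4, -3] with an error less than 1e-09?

We need (b-a)/2^n ≤ 1e-09
(-3 - (-4))/2^n ≤ 1e-09
1/2^n ≤ 1e-09
2^n ≥ 1000000000
n ≥ log₂(1000000000) = 29.90
n ≥ 30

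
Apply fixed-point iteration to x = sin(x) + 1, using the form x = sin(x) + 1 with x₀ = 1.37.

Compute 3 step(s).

Equation: x = sin(x) + 1
Fixed-point form: x = sin(x) + 1
x₀ = 1.37

x_1 = g(1.370000) = 1.979908
x_2 = g(1.979908) = 1.917475
x_3 = g(1.917475) = 1.940507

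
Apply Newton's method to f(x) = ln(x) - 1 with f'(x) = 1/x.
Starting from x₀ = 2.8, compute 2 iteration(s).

f(x) = ln(x) - 1
f'(x) = 1/x
x₀ = 2.8

Newton-Raphson formula: x_{n+1} = x_n - f(x_n)/f'(x_n)

Iteration 1:
  f(2.800000) = 0.029619
  f'(2.800000) = 0.357143
  x_1 = 2.800000 - 0.029619/0.357143 = 2.717066
Iteration 2:
  f(2.717066) = -0.000448
  f'(2.717066) = 0.368044
  x_2 = 2.717066 - (-0.000448)/0.368044 = 2.718282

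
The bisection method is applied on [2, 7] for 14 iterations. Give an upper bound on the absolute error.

Bisection error bound: |error| ≤ (b-a)/2^n
|error| ≤ (7 - 2)/2^14 = 5/2^14
|error| ≤ 0.0003051758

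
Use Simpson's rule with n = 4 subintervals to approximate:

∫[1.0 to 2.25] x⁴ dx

f(x) = x⁴
a = 1.0, b = 2.25, n = 4
h = (b - a)/n = 0.312500

Simpson's rule: (h/3)[f(x₀) + 4f(x₁) + 2f(x₂) + ... + f(xₙ)]

x_0 = 1.0000, f(x_0) = 1.000000, coefficient = 1
x_1 = 1.3125, f(x_1) = 2.967545, coefficient = 4
x_2 = 1.6250, f(x_2) = 6.972900, coefficient = 2
x_3 = 1.9375, f(x_3) = 14.091812, coefficient = 4
x_4 = 2.2500, f(x_4) = 25.628906, coefficient = 1

I ≈ (0.312500/3) × 108.812134 = 11.334597
Exact value: 11.333008
Error: 0.001589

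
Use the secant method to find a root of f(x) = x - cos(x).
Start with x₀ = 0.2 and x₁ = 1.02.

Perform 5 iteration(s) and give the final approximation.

f(x) = x - cos(x)
x₀ = 0.2, x₁ = 1.02

Secant formula: x_{n+1} = x_n - f(x_n)(x_n - x_{n-1})/(f(x_n) - f(x_{n-1}))

Iteration 1:
  f(0.200000) = -0.780067
  f(1.020000) = 0.496634
  x_2 = 1.020000 - 0.496634×(1.020000 - 0.200000)/(0.496634 - (-0.780067))
       = 0.701022
Iteration 2:
  f(1.020000) = 0.496634
  f(0.701022) = -0.063162
  x_3 = 0.701022 - (-0.063162)×(0.701022 - 1.020000)/(-0.063162 - 0.496634)
       = 0.737012
Iteration 3:
  f(0.701022) = -0.063162
  f(0.737012) = -0.003468
  x_4 = 0.737012 - (-0.003468)×(0.737012 - 0.701022)/(-0.003468 - (-0.063162))
       = 0.739103
Iteration 4:
  f(0.737012) = -0.003468
  f(0.739103) = 0.000030
  x_5 = 0.739103 - 0.000030×(0.739103 - 0.737012)/(0.000030 - (-0.003468))
       = 0.739085
Iteration 5:
  f(0.739103) = 0.000030
  f(0.739085) = 0.000000
  x_6 = 0.739085 - 0.000000×(0.739085 - 0.739103)/(0.000000 - 0.000030)
       = 0.739085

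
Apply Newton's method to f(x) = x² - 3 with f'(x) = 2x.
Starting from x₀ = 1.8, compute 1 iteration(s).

f(x) = x² - 3
f'(x) = 2x
x₀ = 1.8

Newton-Raphson formula: x_{n+1} = x_n - f(x_n)/f'(x_n)

Iteration 1:
  f(1.800000) = 0.240000
  f'(1.800000) = 3.600000
  x_1 = 1.800000 - 0.240000/3.600000 = 1.733333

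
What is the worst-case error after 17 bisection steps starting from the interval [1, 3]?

Bisection error bound: |error| ≤ (b-a)/2^n
|error| ≤ (3 - 1)/2^17 = 2/2^17
|error| ≤ 0.0000152588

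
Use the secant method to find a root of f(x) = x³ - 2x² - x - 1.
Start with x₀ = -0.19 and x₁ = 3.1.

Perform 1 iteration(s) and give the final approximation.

f(x) = x³ - 2x² - x - 1
x₀ = -0.19, x₁ = 3.1

Secant formula: x_{n+1} = x_n - f(x_n)(x_n - x_{n-1})/(f(x_n) - f(x_{n-1}))

Iteration 1:
  f(-0.190000) = -0.889059
  f(3.100000) = 6.471000
  x_2 = 3.100000 - 6.471000×(3.100000 - (-0.190000))/(6.471000 - (-0.889059))
       = 0.207416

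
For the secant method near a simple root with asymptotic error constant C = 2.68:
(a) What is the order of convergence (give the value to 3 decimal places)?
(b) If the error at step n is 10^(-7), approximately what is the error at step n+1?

(a) Secant method has superlinear convergence with order φ = (1+√5)/2 ≈ 1.618.
    This means |e_{n+1}| ≈ C|e_n|^1.618.

(b) With |e_n| = 10^(-7) and C = 2.68:
    |e_{n+1}| ≈ 2.68 × (10^(-7))^1.618 = 2.68 × 10^(-11.33)

(a) ≈ 1.618 (golden ratio); (b) |e_{n+1}| ≈ 1.264e-11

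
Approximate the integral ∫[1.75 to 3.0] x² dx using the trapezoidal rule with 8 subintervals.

f(x) = x²
a = 1.75, b = 3.0, n = 8
h = (b - a)/n = 0.156250

Trapezoidal rule: (h/2)[f(x₀) + 2f(x₁) + 2f(x₂) + ... + f(xₙ)]

x_0 = 1.7500, f(x_0) = 3.062500, coefficient = 1
x_1 = 1.9062, f(x_1) = 3.633789, coefficient = 2
x_2 = 2.0625, f(x_2) = 4.253906, coefficient = 2
x_3 = 2.2188, f(x_3) = 4.922852, coefficient = 2
x_4 = 2.3750, f(x_4) = 5.640625, coefficient = 2
x_5 = 2.5312, f(x_5) = 6.407227, coefficient = 2
x_6 = 2.6875, f(x_6) = 7.222656, coefficient = 2
x_7 = 2.8438, f(x_7) = 8.086914, coefficient = 2
x_8 = 3.0000, f(x_8) = 9.000000, coefficient = 1

I ≈ (0.156250/2) × 92.398438 = 7.218628
Exact value: 7.213542
Error: 0.005086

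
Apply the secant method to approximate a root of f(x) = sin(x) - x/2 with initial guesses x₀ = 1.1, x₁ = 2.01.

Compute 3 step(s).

f(x) = sin(x) - x/2
x₀ = 1.1, x₁ = 2.01

Secant formula: x_{n+1} = x_n - f(x_n)(x_n - x_{n-1})/(f(x_n) - f(x_{n-1}))

Iteration 1:
  f(1.100000) = 0.341207
  f(2.010000) = -0.099909
  x_2 = 2.010000 - (-0.099909)×(2.010000 - 1.100000)/(-0.099909 - 0.341207)
       = 1.803892
Iteration 2:
  f(2.010000) = -0.099909
  f(1.803892) = 0.071010
  x_3 = 1.803892 - 0.071010×(1.803892 - 2.010000)/(0.071010 - (-0.099909))
       = 1.889521
Iteration 3:
  f(1.803892) = 0.071010
  f(1.889521) = 0.004875
  x_4 = 1.889521 - 0.004875×(1.889521 - 1.803892)/(0.004875 - 0.071010)
       = 1.895833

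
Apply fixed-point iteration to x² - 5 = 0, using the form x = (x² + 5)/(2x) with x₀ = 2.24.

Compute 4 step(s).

Equation: x² - 5 = 0
Fixed-point form: x = (x² + 5)/(2x)
x₀ = 2.24

x_1 = g(2.240000) = 2.236071
x_2 = g(2.236071) = 2.236068
x_3 = g(2.236068) = 2.236068
x_4 = g(2.236068) = 2.236068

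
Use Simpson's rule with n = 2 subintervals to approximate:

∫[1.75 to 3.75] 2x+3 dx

f(x) = 2x+3
a = 1.75, b = 3.75, n = 2
h = (b - a)/n = 1.000000

Simpson's rule: (h/3)[f(x₀) + 4f(x₁) + 2f(x₂) + ... + f(xₙ)]

x_0 = 1.7500, f(x_0) = 6.500000, coefficient = 1
x_1 = 2.7500, f(x_1) = 8.500000, coefficient = 4
x_2 = 3.7500, f(x_2) = 10.500000, coefficient = 1

I ≈ (1.000000/3) × 51.000000 = 17.000000
Exact value: 17.000000
Error: 0.000000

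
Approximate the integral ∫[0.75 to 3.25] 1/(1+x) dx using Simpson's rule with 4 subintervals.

f(x) = 1/(1+x)
a = 0.75, b = 3.25, n = 4
h = (b - a)/n = 0.625000

Simpson's rule: (h/3)[f(x₀) + 4f(x₁) + 2f(x₂) + ... + f(xₙ)]

x_0 = 0.7500, f(x_0) = 0.571429, coefficient = 1
x_1 = 1.3750, f(x_1) = 0.421053, coefficient = 4
x_2 = 2.0000, f(x_2) = 0.333333, coefficient = 2
x_3 = 2.6250, f(x_3) = 0.275862, coefficient = 4
x_4 = 3.2500, f(x_4) = 0.235294, coefficient = 1

I ≈ (0.625000/3) × 4.261048 = 0.887718
Exact value: 0.887303
Error: 0.000415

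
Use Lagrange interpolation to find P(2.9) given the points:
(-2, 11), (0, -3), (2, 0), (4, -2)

Lagrange interpolation formula:
P(x) = Σ yᵢ × Lᵢ(x)
where Lᵢ(x) = Π_{j≠i} (x - xⱼ)/(xᵢ - xⱼ)

L_0(2.9) = (2.9 - 0)/(-2 - 0) × (2.9 - 2)/(-2 - 2) × (2.9 - 4)/(-2 - 4) = 0.059813
L_1(2.9) = (2.9 - (-2))/(0 - (-2)) × (2.9 - 2)/(0 - 2) × (2.9 - 4)/(0 - 4) = -0.303188
L_2(2.9) = (2.9 - (-2))/(2 - (-2)) × (2.9 - 0)/(2 - 0) × (2.9 - 4)/(2 - 4) = 0.976938
L_3(2.9) = (2.9 - (-2))/(4 - (-2)) × (2.9 - 0)/(4 - 0) × (2.9 - 2)/(4 - 2) = 0.266437

P(2.9) = 11×L_0(2.9) + (-3)×L_1(2.9) + 0×L_2(2.9) + (-2)×L_3(2.9)
P(2.9) = 1.034625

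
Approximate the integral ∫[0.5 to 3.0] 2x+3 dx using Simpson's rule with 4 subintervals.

f(x) = 2x+3
a = 0.5, b = 3.0, n = 4
h = (b - a)/n = 0.625000

Simpson's rule: (h/3)[f(x₀) + 4f(x₁) + 2f(x₂) + ... + f(xₙ)]

x_0 = 0.5000, f(x_0) = 4.000000, coefficient = 1
x_1 = 1.1250, f(x_1) = 5.250000, coefficient = 4
x_2 = 1.7500, f(x_2) = 6.500000, coefficient = 2
x_3 = 2.3750, f(x_3) = 7.750000, coefficient = 4
x_4 = 3.0000, f(x_4) = 9.000000, coefficient = 1

I ≈ (0.625000/3) × 78.000000 = 16.250000
Exact value: 16.250000
Error: 0.000000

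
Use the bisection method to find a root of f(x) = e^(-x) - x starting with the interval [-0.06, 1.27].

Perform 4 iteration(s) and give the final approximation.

f(x) = e^(-x) - x
Initial interval: [-0.06, 1.27]

Iteration 1:
  c_1 = (-0.060000 + 1.270000)/2 = 0.605000
  f(c_1) = f(0.605000) = -0.058926
  f(a) × f(c) < 0, new interval: [-0.060000, 0.605000]
Iteration 2:
  c_2 = (-0.060000 + 0.605000)/2 = 0.272500
  f(c_2) = f(0.272500) = 0.488973
  f(a) × f(c) ≥ 0, new interval: [0.272500, 0.605000]
Iteration 3:
  c_3 = (0.272500 + 0.605000)/2 = 0.438750
  f(c_3) = f(0.438750) = 0.206092
  f(a) × f(c) ≥ 0, new interval: [0.438750, 0.605000]
Iteration 4:
  c_4 = (0.438750 + 0.605000)/2 = 0.521875
  f(c_4) = f(0.521875) = 0.071532
  f(a) × f(c) ≥ 0, new interval: [0.521875, 0.605000]

After 4 iteration(s), the approximation is c_4 = 0.521875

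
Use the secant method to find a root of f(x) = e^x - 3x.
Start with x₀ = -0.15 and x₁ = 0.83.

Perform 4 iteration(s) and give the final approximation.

f(x) = e^x - 3x
x₀ = -0.15, x₁ = 0.83

Secant formula: x_{n+1} = x_n - f(x_n)(x_n - x_{n-1})/(f(x_n) - f(x_{n-1}))

Iteration 1:
  f(-0.150000) = 1.310708
  f(0.830000) = -0.196681
  x_2 = 0.830000 - (-0.196681)×(0.830000 - (-0.150000))/(-0.196681 - 1.310708)
       = 0.702131
Iteration 2:
  f(0.830000) = -0.196681
  f(0.702131) = -0.088345
  x_3 = 0.702131 - (-0.088345)×(0.702131 - 0.830000)/(-0.088345 - (-0.196681))
       = 0.597859
Iteration 3:
  f(0.702131) = -0.088345
  f(0.597859) = 0.024645
  x_4 = 0.597859 - 0.024645×(0.597859 - 0.702131)/(0.024645 - (-0.088345))
       = 0.620602
Iteration 4:
  f(0.597859) = 0.024645
  f(0.620602) = -0.001759
  x_5 = 0.620602 - (-0.001759)×(0.620602 - 0.597859)/(-0.001759 - 0.024645)
       = 0.619087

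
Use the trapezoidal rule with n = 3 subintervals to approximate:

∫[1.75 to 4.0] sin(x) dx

f(x) = sin(x)
a = 1.75, b = 4.0, n = 3
h = (b - a)/n = 0.750000

Trapezoidal rule: (h/2)[f(x₀) + 2f(x₁) + 2f(x₂) + ... + f(xₙ)]

x_0 = 1.7500, f(x_0) = 0.983986, coefficient = 1
x_1 = 2.5000, f(x_1) = 0.598472, coefficient = 2
x_2 = 3.2500, f(x_2) = -0.108195, coefficient = 2
x_3 = 4.0000, f(x_3) = -0.756802, coefficient = 1

I ≈ (0.750000/2) × 1.207737 = 0.452902
Exact value: 0.475398
Error: 0.022496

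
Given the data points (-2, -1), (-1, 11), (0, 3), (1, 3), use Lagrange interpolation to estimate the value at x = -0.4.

Lagrange interpolation formula:
P(x) = Σ yᵢ × Lᵢ(x)
where Lᵢ(x) = Π_{j≠i} (x - xⱼ)/(xᵢ - xⱼ)

L_0(-0.4) = (-0.4 - (-1))/(-2 - (-1)) × (-0.4 - 0)/(-2 - 0) × (-0.4 - 1)/(-2 - 1) = -0.056000
L_1(-0.4) = (-0.4 - (-2))/(-1 - (-2)) × (-0.4 - 0)/(-1 - 0) × (-0.4 - 1)/(-1 - 1) = 0.448000
L_2(-0.4) = (-0.4 - (-2))/(0 - (-2)) × (-0.4 - (-1))/(0 - (-1)) × (-0.4 - 1)/(0 - 1) = 0.672000
L_3(-0.4) = (-0.4 - (-2))/(1 - (-2)) × (-0.4 - (-1))/(1 - (-1)) × (-0.4 - 0)/(1 - 0) = -0.064000

P(-0.4) = (-1)×L_0(-0.4) + 11×L_1(-0.4) + 3×L_2(-0.4) + 3×L_3(-0.4)
P(-0.4) = 6.808000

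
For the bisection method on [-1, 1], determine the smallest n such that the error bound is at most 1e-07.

We need (b-a)/2^n ≤ 1e-07
(1 - (-1))/2^n ≤ 1e-07
2/2^n ≤ 1e-07
2^n ≥ 20000000
n ≥ log₂(20000000) = 24.25
n ≥ 25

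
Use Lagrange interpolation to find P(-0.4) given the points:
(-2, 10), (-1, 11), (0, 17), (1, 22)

Lagrange interpolation formula:
P(x) = Σ yᵢ × Lᵢ(x)
where Lᵢ(x) = Π_{j≠i} (x - xⱼ)/(xᵢ - xⱼ)

L_0(-0.4) = (-0.4 - (-1))/(-2 - (-1)) × (-0.4 - 0)/(-2 - 0) × (-0.4 - 1)/(-2 - 1) = -0.056000
L_1(-0.4) = (-0.4 - (-2))/(-1 - (-2)) × (-0.4 - 0)/(-1 - 0) × (-0.4 - 1)/(-1 - 1) = 0.448000
L_2(-0.4) = (-0.4 - (-2))/(0 - (-2)) × (-0.4 - (-1))/(0 - (-1)) × (-0.4 - 1)/(0 - 1) = 0.672000
L_3(-0.4) = (-0.4 - (-2))/(1 - (-2)) × (-0.4 - (-1))/(1 - (-1)) × (-0.4 - 0)/(1 - 0) = -0.064000

P(-0.4) = 10×L_0(-0.4) + 11×L_1(-0.4) + 17×L_2(-0.4) + 22×L_3(-0.4)
P(-0.4) = 14.384000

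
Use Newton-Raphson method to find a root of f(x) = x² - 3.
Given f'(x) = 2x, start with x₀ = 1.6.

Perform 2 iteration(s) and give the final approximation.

f(x) = x² - 3
f'(x) = 2x
x₀ = 1.6

Newton-Raphson formula: x_{n+1} = x_n - f(x_n)/f'(x_n)

Iteration 1:
  f(1.600000) = -0.440000
  f'(1.600000) = 3.200000
  x_1 = 1.600000 - (-0.440000)/3.200000 = 1.737500
Iteration 2:
  f(1.737500) = 0.018906
  f'(1.737500) = 3.475000
  x_2 = 1.737500 - 0.018906/3.475000 = 1.732059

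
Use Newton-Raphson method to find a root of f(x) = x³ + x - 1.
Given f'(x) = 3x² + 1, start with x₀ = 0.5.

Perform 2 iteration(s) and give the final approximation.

f(x) = x³ + x - 1
f'(x) = 3x² + 1
x₀ = 0.5

Newton-Raphson formula: x_{n+1} = x_n - f(x_n)/f'(x_n)

Iteration 1:
  f(0.500000) = -0.375000
  f'(0.500000) = 1.750000
  x_1 = 0.500000 - (-0.375000)/1.750000 = 0.714286
Iteration 2:
  f(0.714286) = 0.078717
  f'(0.714286) = 2.530612
  x_2 = 0.714286 - 0.078717/2.530612 = 0.683180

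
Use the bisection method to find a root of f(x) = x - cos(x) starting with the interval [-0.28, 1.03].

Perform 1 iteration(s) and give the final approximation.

f(x) = x - cos(x)
Initial interval: [-0.28, 1.03]

Iteration 1:
  c_1 = (-0.280000 + 1.030000)/2 = 0.375000
  f(c_1) = f(0.375000) = -0.555508
  f(a) × f(c) ≥ 0, new interval: [0.375000, 1.030000]

After 1 iteration(s), the approximation is c_1 = 0.375000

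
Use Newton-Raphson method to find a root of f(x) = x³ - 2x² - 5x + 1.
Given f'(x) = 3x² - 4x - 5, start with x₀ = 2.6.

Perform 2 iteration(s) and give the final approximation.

f(x) = x³ - 2x² - 5x + 1
f'(x) = 3x² - 4x - 5
x₀ = 2.6

Newton-Raphson formula: x_{n+1} = x_n - f(x_n)/f'(x_n)

Iteration 1:
  f(2.600000) = -7.944000
  f'(2.600000) = 4.880000
  x_1 = 2.600000 - (-7.944000)/4.880000 = 4.227869
Iteration 2:
  f(4.227869) = 19.683533
  f'(4.227869) = 31.713150
  x_2 = 4.227869 - 19.683533/31.713150 = 3.607195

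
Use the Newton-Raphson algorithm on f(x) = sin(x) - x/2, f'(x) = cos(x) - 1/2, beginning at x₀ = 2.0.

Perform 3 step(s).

f(x) = sin(x) - x/2
f'(x) = cos(x) - 1/2
x₀ = 2.0

Newton-Raphson formula: x_{n+1} = x_n - f(x_n)/f'(x_n)

Iteration 1:
  f(2.000000) = -0.090703
  f'(2.000000) = -0.916147
  x_1 = 2.000000 - (-0.090703)/(-0.916147) = 1.900996
Iteration 2:
  f(1.900996) = -0.004520
  f'(1.900996) = -0.824232
  x_2 = 1.900996 - (-0.004520)/(-0.824232) = 1.895512
Iteration 3:
  f(1.895512) = -0.000014
  f'(1.895512) = -0.819039
  x_3 = 1.895512 - (-0.000014)/(-0.819039) = 1.895494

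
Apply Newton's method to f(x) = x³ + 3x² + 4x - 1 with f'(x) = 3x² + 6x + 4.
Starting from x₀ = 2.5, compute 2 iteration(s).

f(x) = x³ + 3x² + 4x - 1
f'(x) = 3x² + 6x + 4
x₀ = 2.5

Newton-Raphson formula: x_{n+1} = x_n - f(x_n)/f'(x_n)

Iteration 1:
  f(2.500000) = 43.375000
  f'(2.500000) = 37.750000
  x_1 = 2.500000 - 43.375000/37.750000 = 1.350993
Iteration 2:
  f(1.350993) = 12.345333
  f'(1.350993) = 17.581510
  x_2 = 1.350993 - 12.345333/17.581510 = 0.648816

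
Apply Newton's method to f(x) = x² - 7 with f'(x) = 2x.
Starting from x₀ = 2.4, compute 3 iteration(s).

f(x) = x² - 7
f'(x) = 2x
x₀ = 2.4

Newton-Raphson formula: x_{n+1} = x_n - f(x_n)/f'(x_n)

Iteration 1:
  f(2.400000) = -1.240000
  f'(2.400000) = 4.800000
  x_1 = 2.400000 - (-1.240000)/4.800000 = 2.658333
Iteration 2:
  f(2.658333) = 0.066736
  f'(2.658333) = 5.316667
  x_2 = 2.658333 - 0.066736/5.316667 = 2.645781
Iteration 3:
  f(2.645781) = 0.000158
  f'(2.645781) = 5.291562
  x_3 = 2.645781 - 0.000158/5.291562 = 2.645751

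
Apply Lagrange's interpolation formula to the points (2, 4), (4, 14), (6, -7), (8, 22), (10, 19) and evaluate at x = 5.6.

Lagrange interpolation formula:
P(x) = Σ yᵢ × Lᵢ(x)
where Lᵢ(x) = Π_{j≠i} (x - xⱼ)/(xᵢ - xⱼ)

L_0(5.6) = (5.6 - 4)/(2 - 4) × (5.6 - 6)/(2 - 6) × (5.6 - 8)/(2 - 8) × (5.6 - 10)/(2 - 10) = -0.017600
L_1(5.6) = (5.6 - 2)/(4 - 2) × (5.6 - 6)/(4 - 6) × (5.6 - 8)/(4 - 8) × (5.6 - 10)/(4 - 10) = 0.158400
L_2(5.6) = (5.6 - 2)/(6 - 2) × (5.6 - 4)/(6 - 4) × (5.6 - 8)/(6 - 8) × (5.6 - 10)/(6 - 10) = 0.950400
L_3(5.6) = (5.6 - 2)/(8 - 2) × (5.6 - 4)/(8 - 4) × (5.6 - 6)/(8 - 6) × (5.6 - 10)/(8 - 10) = -0.105600
L_4(5.6) = (5.6 - 2)/(10 - 2) × (5.6 - 4)/(10 - 4) × (5.6 - 6)/(10 - 6) × (5.6 - 8)/(10 - 8) = 0.014400

P(5.6) = 4×L_0(5.6) + 14×L_1(5.6) + (-7)×L_2(5.6) + 22×L_3(5.6) + 19×L_4(5.6)
P(5.6) = -6.555200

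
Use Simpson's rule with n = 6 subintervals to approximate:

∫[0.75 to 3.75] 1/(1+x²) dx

f(x) = 1/(1+x²)
a = 0.75, b = 3.75, n = 6
h = (b - a)/n = 0.500000

Simpson's rule: (h/3)[f(x₀) + 4f(x₁) + 2f(x₂) + ... + f(xₙ)]

x_0 = 0.7500, f(x_0) = 0.640000, coefficient = 1
x_1 = 1.2500, f(x_1) = 0.390244, coefficient = 4
x_2 = 1.7500, f(x_2) = 0.246154, coefficient = 2
x_3 = 2.2500, f(x_3) = 0.164948, coefficient = 4
x_4 = 2.7500, f(x_4) = 0.116788, coefficient = 2
x_5 = 3.2500, f(x_5) = 0.086486, coefficient = 4
x_6 = 3.7500, f(x_6) = 0.066390, coefficient = 1

I ≈ (0.500000/3) × 3.998990 = 0.666498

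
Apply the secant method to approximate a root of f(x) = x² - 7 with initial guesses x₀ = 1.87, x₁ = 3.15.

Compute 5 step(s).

f(x) = x² - 7
x₀ = 1.87, x₁ = 3.15

Secant formula: x_{n+1} = x_n - f(x_n)(x_n - x_{n-1})/(f(x_n) - f(x_{n-1}))

Iteration 1:
  f(1.870000) = -3.503100
  f(3.150000) = 2.922500
  x_2 = 3.150000 - 2.922500×(3.150000 - 1.870000)/(2.922500 - (-3.503100))
       = 2.567829
Iteration 2:
  f(3.150000) = 2.922500
  f(2.567829) = -0.406256
  x_3 = 2.567829 - (-0.406256)×(2.567829 - 3.150000)/(-0.406256 - 2.922500)
       = 2.638879
Iteration 3:
  f(2.567829) = -0.406256
  f(2.638879) = -0.036315
  x_4 = 2.638879 - (-0.036315)×(2.638879 - 2.567829)/(-0.036315 - (-0.406256))
       = 2.645854
Iteration 4:
  f(2.638879) = -0.036315
  f(2.645854) = 0.000544
  x_5 = 2.645854 - 0.000544×(2.645854 - 2.638879)/(0.000544 - (-0.036315))
       = 2.645751
Iteration 5:
  f(2.645854) = 0.000544
  f(2.645751) = -0.000001
  x_6 = 2.645751 - (-0.000001)×(2.645751 - 2.645854)/(-0.000001 - 0.000544)
       = 2.645751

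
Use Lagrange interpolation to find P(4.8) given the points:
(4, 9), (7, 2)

Lagrange interpolation formula:
P(x) = Σ yᵢ × Lᵢ(x)
where Lᵢ(x) = Π_{j≠i} (x - xⱼ)/(xᵢ - xⱼ)

L_0(4.8) = (4.8 - 7)/(4 - 7) = 0.733333
L_1(4.8) = (4.8 - 4)/(7 - 4) = 0.266667

P(4.8) = 9×L_0(4.8) + 2×L_1(4.8)
P(4.8) = 7.133333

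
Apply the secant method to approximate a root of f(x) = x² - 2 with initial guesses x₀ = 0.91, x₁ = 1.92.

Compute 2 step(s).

f(x) = x² - 2
x₀ = 0.91, x₁ = 1.92

Secant formula: x_{n+1} = x_n - f(x_n)(x_n - x_{n-1})/(f(x_n) - f(x_{n-1}))

Iteration 1:
  f(0.910000) = -1.171900
  f(1.920000) = 1.686400
  x_2 = 1.920000 - 1.686400×(1.920000 - 0.910000)/(1.686400 - (-1.171900))
       = 1.324099
Iteration 2:
  f(1.920000) = 1.686400
  f(1.324099) = -0.246762
  x_3 = 1.324099 - (-0.246762)×(1.324099 - 1.920000)/(-0.246762 - 1.686400)
       = 1.400164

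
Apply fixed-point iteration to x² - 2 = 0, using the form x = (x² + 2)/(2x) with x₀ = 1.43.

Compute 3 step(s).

Equation: x² - 2 = 0
Fixed-point form: x = (x² + 2)/(2x)
x₀ = 1.43

x_1 = g(1.430000) = 1.414301
x_2 = g(1.414301) = 1.414214
x_3 = g(1.414214) = 1.414214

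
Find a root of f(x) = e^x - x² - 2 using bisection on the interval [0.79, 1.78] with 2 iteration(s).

f(x) = e^x - x² - 2
Initial interval: [0.79, 1.78]

Iteration 1:
  c_1 = (0.790000 + 1.780000)/2 = 1.285000
  f(c_1) = f(1.285000) = -0.036557
  f(a) × f(c) ≥ 0, new interval: [1.285000, 1.780000]
Iteration 2:
  c_2 = (1.285000 + 1.780000)/2 = 1.532500
  f(c_2) = f(1.532500) = 0.281180
  f(a) × f(c) < 0, new interval: [1.285000, 1.532500]

After 2 iteration(s), the approximation is c_2 = 1.532500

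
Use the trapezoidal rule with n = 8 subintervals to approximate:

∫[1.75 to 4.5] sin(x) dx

f(x) = sin(x)
a = 1.75, b = 4.5, n = 8
h = (b - a)/n = 0.343750

Trapezoidal rule: (h/2)[f(x₀) + 2f(x₁) + 2f(x₂) + ... + f(xₙ)]

x_0 = 1.7500, f(x_0) = 0.983986, coefficient = 1
x_1 = 2.0938, f(x_1) = 0.866348, coefficient = 2
x_2 = 2.4375, f(x_2) = 0.647343, coefficient = 2
x_3 = 2.7812, f(x_3) = 0.352595, coefficient = 2
x_4 = 3.1250, f(x_4) = 0.016592, coefficient = 2
x_5 = 3.4688, f(x_5) = -0.321352, coefficient = 2
x_6 = 3.8125, f(x_6) = -0.621697, coefficient = 2
x_7 = 4.1562, f(x_7) = -0.849300, coefficient = 2
x_8 = 4.5000, f(x_8) = -0.977530, coefficient = 1

I ≈ (0.343750/2) × 0.187512 = 0.032229
Exact value: 0.032550
Error: 0.000321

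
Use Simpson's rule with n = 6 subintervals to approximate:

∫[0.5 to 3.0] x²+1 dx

f(x) = x²+1
a = 0.5, b = 3.0, n = 6
h = (b - a)/n = 0.416667

Simpson's rule: (h/3)[f(x₀) + 4f(x₁) + 2f(x₂) + ... + f(xₙ)]

x_0 = 0.5000, f(x_0) = 1.250000, coefficient = 1
x_1 = 0.9167, f(x_1) = 1.840278, coefficient = 4
x_2 = 1.3333, f(x_2) = 2.777778, coefficient = 2
x_3 = 1.7500, f(x_3) = 4.062500, coefficient = 4
x_4 = 2.1667, f(x_4) = 5.694444, coefficient = 2
x_5 = 2.5833, f(x_5) = 7.673611, coefficient = 4
x_6 = 3.0000, f(x_6) = 10.000000, coefficient = 1

I ≈ (0.416667/3) × 82.500000 = 11.458333
Exact value: 11.458333
Error: 0.000000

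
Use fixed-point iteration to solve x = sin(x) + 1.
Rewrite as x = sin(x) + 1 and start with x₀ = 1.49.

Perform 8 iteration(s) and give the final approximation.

Equation: x = sin(x) + 1
Fixed-point form: x = sin(x) + 1
x₀ = 1.49

x_1 = g(1.490000) = 1.996738
x_2 = g(1.996738) = 1.910650
x_3 = g(1.910650) = 1.942803
x_4 = g(1.942803) = 1.931600
x_5 = g(1.931600) = 1.935614
x_6 = g(1.935614) = 1.934189
x_7 = g(1.934189) = 1.934696
x_8 = g(1.934696) = 1.934516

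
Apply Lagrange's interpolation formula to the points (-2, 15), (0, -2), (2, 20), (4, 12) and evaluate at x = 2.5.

Lagrange interpolation formula:
P(x) = Σ yᵢ × Lᵢ(x)
where Lᵢ(x) = Π_{j≠i} (x - xⱼ)/(xᵢ - xⱼ)

L_0(2.5) = (2.5 - 0)/(-2 - 0) × (2.5 - 2)/(-2 - 2) × (2.5 - 4)/(-2 - 4) = 0.039062
L_1(2.5) = (2.5 - (-2))/(0 - (-2)) × (2.5 - 2)/(0 - 2) × (2.5 - 4)/(0 - 4) = -0.210938
L_2(2.5) = (2.5 - (-2))/(2 - (-2)) × (2.5 - 0)/(2 - 0) × (2.5 - 4)/(2 - 4) = 1.054688
L_3(2.5) = (2.5 - (-2))/(4 - (-2)) × (2.5 - 0)/(4 - 0) × (2.5 - 2)/(4 - 2) = 0.117188

P(2.5) = 15×L_0(2.5) + (-2)×L_1(2.5) + 20×L_2(2.5) + 12×L_3(2.5)
P(2.5) = 23.507812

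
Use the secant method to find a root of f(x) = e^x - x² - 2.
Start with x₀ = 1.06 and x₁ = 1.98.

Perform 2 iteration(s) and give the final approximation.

f(x) = e^x - x² - 2
x₀ = 1.06, x₁ = 1.98

Secant formula: x_{n+1} = x_n - f(x_n)(x_n - x_{n-1})/(f(x_n) - f(x_{n-1}))

Iteration 1:
  f(1.060000) = -0.237229
  f(1.980000) = 1.322343
  x_2 = 1.980000 - 1.322343×(1.980000 - 1.060000)/(1.322343 - (-0.237229))
       = 1.199943
Iteration 2:
  f(1.980000) = 1.322343
  f(1.199943) = -0.119936
  x_3 = 1.199943 - (-0.119936)×(1.199943 - 1.980000)/(-0.119936 - 1.322343)
       = 1.264810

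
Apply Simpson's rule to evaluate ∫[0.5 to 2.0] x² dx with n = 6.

f(x) = x²
a = 0.5, b = 2.0, n = 6
h = (b - a)/n = 0.250000

Simpson's rule: (h/3)[f(x₀) + 4f(x₁) + 2f(x₂) + ... + f(xₙ)]

x_0 = 0.5000, f(x_0) = 0.250000, coefficient = 1
x_1 = 0.7500, f(x_1) = 0.562500, coefficient = 4
x_2 = 1.0000, f(x_2) = 1.000000, coefficient = 2
x_3 = 1.2500, f(x_3) = 1.562500, coefficient = 4
x_4 = 1.5000, f(x_4) = 2.250000, coefficient = 2
x_5 = 1.7500, f(x_5) = 3.062500, coefficient = 4
x_6 = 2.0000, f(x_6) = 4.000000, coefficient = 1

I ≈ (0.250000/3) × 31.500000 = 2.625000
Exact value: 2.625000
Error: 0.000000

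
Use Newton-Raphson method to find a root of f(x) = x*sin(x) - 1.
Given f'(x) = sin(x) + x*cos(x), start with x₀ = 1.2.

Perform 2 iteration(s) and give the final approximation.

f(x) = x*sin(x) - 1
f'(x) = sin(x) + x*cos(x)
x₀ = 1.2

Newton-Raphson formula: x_{n+1} = x_n - f(x_n)/f'(x_n)

Iteration 1:
  f(1.200000) = 0.118447
  f'(1.200000) = 1.366868
  x_1 = 1.200000 - 0.118447/1.366868 = 1.113344
Iteration 2:
  f(1.113344) = -0.001129
  f'(1.113344) = 1.388904
  x_2 = 1.113344 - (-0.001129)/1.388904 = 1.114157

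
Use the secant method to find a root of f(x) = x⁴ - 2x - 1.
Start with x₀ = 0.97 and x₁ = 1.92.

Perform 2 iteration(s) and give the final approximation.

f(x) = x⁴ - 2x - 1
x₀ = 0.97, x₁ = 1.92

Secant formula: x_{n+1} = x_n - f(x_n)(x_n - x_{n-1})/(f(x_n) - f(x_{n-1}))

Iteration 1:
  f(0.970000) = -2.054707
  f(1.920000) = 8.749545
  x_2 = 1.920000 - 8.749545×(1.920000 - 0.970000)/(8.749545 - (-2.054707))
       = 1.150667
Iteration 2:
  f(1.920000) = 8.749545
  f(1.150667) = -1.548267
  x_3 = 1.150667 - (-1.548267)×(1.150667 - 1.920000)/(-1.548267 - 8.749545)
       = 1.266336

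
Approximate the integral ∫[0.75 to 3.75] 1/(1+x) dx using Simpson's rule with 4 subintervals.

f(x) = 1/(1+x)
a = 0.75, b = 3.75, n = 4
h = (b - a)/n = 0.750000

Simpson's rule: (h/3)[f(x₀) + 4f(x₁) + 2f(x₂) + ... + f(xₙ)]

x_0 = 0.7500, f(x_0) = 0.571429, coefficient = 1
x_1 = 1.5000, f(x_1) = 0.400000, coefficient = 4
x_2 = 2.2500, f(x_2) = 0.307692, coefficient = 2
x_3 = 3.0000, f(x_3) = 0.250000, coefficient = 4
x_4 = 3.7500, f(x_4) = 0.210526, coefficient = 1

I ≈ (0.750000/3) × 3.997340 = 0.999335
Exact value: 0.998529
Error: 0.000806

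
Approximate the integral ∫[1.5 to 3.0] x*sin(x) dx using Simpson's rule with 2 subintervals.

f(x) = x*sin(x)
a = 1.5, b = 3.0, n = 2
h = (b - a)/n = 0.750000

Simpson's rule: (h/3)[f(x₀) + 4f(x₁) + 2f(x₂) + ... + f(xₙ)]

x_0 = 1.5000, f(x_0) = 1.496242, coefficient = 1
x_1 = 2.2500, f(x_1) = 1.750665, coefficient = 4
x_2 = 3.0000, f(x_2) = 0.423360, coefficient = 1

I ≈ (0.750000/3) × 8.922261 = 2.230565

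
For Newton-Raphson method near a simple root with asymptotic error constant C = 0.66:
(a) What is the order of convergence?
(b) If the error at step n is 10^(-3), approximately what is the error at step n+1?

(a) Newton-Raphson has quadratic (order 2) convergence near simple roots.
    This means |e_{n+1}| ≈ C|e_n|².

(b) With |e_n| = 10^(-3) and C = 0.66:
    |e_{n+1}| ≈ 0.66 × (10^(-3))² = 0.66 × 10^(-6)

(a) 2 (quadratic); (b) |e_{n+1}| ≈ 6.600e-07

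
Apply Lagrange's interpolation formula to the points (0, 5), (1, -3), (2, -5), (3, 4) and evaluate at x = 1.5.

Lagrange interpolation formula:
P(x) = Σ yᵢ × Lᵢ(x)
where Lᵢ(x) = Π_{j≠i} (x - xⱼ)/(xᵢ - xⱼ)

L_0(1.5) = (1.5 - 1)/(0 - 1) × (1.5 - 2)/(0 - 2) × (1.5 - 3)/(0 - 3) = -0.062500
L_1(1.5) = (1.5 - 0)/(1 - 0) × (1.5 - 2)/(1 - 2) × (1.5 - 3)/(1 - 3) = 0.562500
L_2(1.5) = (1.5 - 0)/(2 - 0) × (1.5 - 1)/(2 - 1) × (1.5 - 3)/(2 - 3) = 0.562500
L_3(1.5) = (1.5 - 0)/(3 - 0) × (1.5 - 1)/(3 - 1) × (1.5 - 2)/(3 - 2) = -0.062500

P(1.5) = 5×L_0(1.5) + (-3)×L_1(1.5) + (-5)×L_2(1.5) + 4×L_3(1.5)
P(1.5) = -5.062500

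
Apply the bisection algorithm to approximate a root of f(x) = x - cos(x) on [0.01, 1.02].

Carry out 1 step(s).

f(x) = x - cos(x)
Initial interval: [0.01, 1.02]

Iteration 1:
  c_1 = (0.010000 + 1.020000)/2 = 0.515000
  f(c_1) = f(0.515000) = -0.355293
  f(a) × f(c) ≥ 0, new interval: [0.515000, 1.020000]

After 1 iteration(s), the approximation is c_1 = 0.515000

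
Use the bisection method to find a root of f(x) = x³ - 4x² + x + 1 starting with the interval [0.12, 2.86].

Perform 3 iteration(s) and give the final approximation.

f(x) = x³ - 4x² + x + 1
Initial interval: [0.12, 2.86]

Iteration 1:
  c_1 = (0.120000 + 2.860000)/2 = 1.490000
  f(c_1) = f(1.490000) = -3.082451
  f(a) × f(c) < 0, new interval: [0.120000, 1.490000]
Iteration 2:
  c_2 = (0.120000 + 1.490000)/2 = 0.805000
  f(c_2) = f(0.805000) = -0.265440
  f(a) × f(c) < 0, new interval: [0.120000, 0.805000]
Iteration 3:
  c_3 = (0.120000 + 0.805000)/2 = 0.462500
  f(c_3) = f(0.462500) = 0.705807
  f(a) × f(c) ≥ 0, new interval: [0.462500, 0.805000]

After 3 iteration(s), the approximation is c_3 = 0.462500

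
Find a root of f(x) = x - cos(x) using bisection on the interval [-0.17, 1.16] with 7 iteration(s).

f(x) = x - cos(x)
Initial interval: [-0.17, 1.16]

Iteration 1:
  c_1 = (-0.170000 + 1.160000)/2 = 0.495000
  f(c_1) = f(0.495000) = -0.384969
  f(a) × f(c) ≥ 0, new interval: [0.495000, 1.160000]
Iteration 2:
  c_2 = (0.495000 + 1.160000)/2 = 0.827500
  f(c_2) = f(0.827500) = 0.150782
  f(a) × f(c) < 0, new interval: [0.495000, 0.827500]
Iteration 3:
  c_3 = (0.495000 + 0.827500)/2 = 0.661250
  f(c_3) = f(0.661250) = -0.127975
  f(a) × f(c) ≥ 0, new interval: [0.661250, 0.827500]
Iteration 4:
  c_4 = (0.661250 + 0.827500)/2 = 0.744375
  f(c_4) = f(0.744375) = 0.008864
  f(a) × f(c) < 0, new interval: [0.661250, 0.744375]
Iteration 5:
  c_5 = (0.661250 + 0.744375)/2 = 0.702812
  f(c_5) = f(0.702812) = -0.060215
  f(a) × f(c) ≥ 0, new interval: [0.702812, 0.744375]
Iteration 6:
  c_6 = (0.702812 + 0.744375)/2 = 0.723594
  f(c_6) = f(0.723594) = -0.025837
  f(a) × f(c) ≥ 0, new interval: [0.723594, 0.744375]
Iteration 7:
  c_7 = (0.723594 + 0.744375)/2 = 0.733984
  f(c_7) = f(0.733984) = -0.008527
  f(a) × f(c) ≥ 0, new interval: [0.733984, 0.744375]

After 7 iteration(s), the approximation is c_7 = 0.733984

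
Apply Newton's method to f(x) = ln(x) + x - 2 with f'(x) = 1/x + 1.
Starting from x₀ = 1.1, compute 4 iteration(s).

f(x) = ln(x) + x - 2
f'(x) = 1/x + 1
x₀ = 1.1

Newton-Raphson formula: x_{n+1} = x_n - f(x_n)/f'(x_n)

Iteration 1:
  f(1.100000) = -0.804690
  f'(1.100000) = 1.909091
  x_1 = 1.100000 - (-0.804690)/1.909091 = 1.521504
Iteration 2:
  f(1.521504) = -0.058796
  f'(1.521504) = 1.657244
  x_2 = 1.521504 - (-0.058796)/1.657244 = 1.556983
Iteration 3:
  f(1.556983) = -0.000268
  f'(1.556983) = 1.642268
  x_3 = 1.556983 - (-0.000268)/1.642268 = 1.557146
Iteration 4:
  f(1.557146) = 0.000000
  f'(1.557146) = 1.642201
  x_4 = 1.557146 - 0.000000/1.642201 = 1.557146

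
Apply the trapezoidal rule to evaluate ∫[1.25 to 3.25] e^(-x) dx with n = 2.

f(x) = e^(-x)
a = 1.25, b = 3.25, n = 2
h = (b - a)/n = 1.000000

Trapezoidal rule: (h/2)[f(x₀) + 2f(x₁) + 2f(x₂) + ... + f(xₙ)]

x_0 = 1.2500, f(x_0) = 0.286505, coefficient = 1
x_1 = 2.2500, f(x_1) = 0.105399, coefficient = 2
x_2 = 3.2500, f(x_2) = 0.038774, coefficient = 1

I ≈ (1.000000/2) × 0.536077 = 0.268039
Exact value: 0.247731
Error: 0.020308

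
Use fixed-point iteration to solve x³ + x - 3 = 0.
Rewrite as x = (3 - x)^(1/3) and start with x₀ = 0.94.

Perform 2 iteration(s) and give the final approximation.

Equation: x³ + x - 3 = 0
Fixed-point form: x = (3 - x)^(1/3)
x₀ = 0.94

x_1 = g(0.940000) = 1.272396
x_2 = g(1.272396) = 1.199908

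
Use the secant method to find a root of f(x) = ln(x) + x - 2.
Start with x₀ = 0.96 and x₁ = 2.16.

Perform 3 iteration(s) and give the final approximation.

f(x) = ln(x) + x - 2
x₀ = 0.96, x₁ = 2.16

Secant formula: x_{n+1} = x_n - f(x_n)(x_n - x_{n-1})/(f(x_n) - f(x_{n-1}))

Iteration 1:
  f(0.960000) = -1.080822
  f(2.160000) = 0.930108
  x_2 = 2.160000 - 0.930108×(2.160000 - 0.960000)/(0.930108 - (-1.080822))
       = 1.604968
Iteration 2:
  f(2.160000) = 0.930108
  f(1.604968) = 0.078072
  x_3 = 1.604968 - 0.078072×(1.604968 - 2.160000)/(0.078072 - 0.930108)
       = 1.554111
Iteration 3:
  f(1.604968) = 0.078072
  f(1.554111) = -0.004986
  x_4 = 1.554111 - (-0.004986)×(1.554111 - 1.604968)/(-0.004986 - 0.078072)
       = 1.557164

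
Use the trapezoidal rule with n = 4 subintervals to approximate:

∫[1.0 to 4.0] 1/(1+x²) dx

f(x) = 1/(1+x²)
a = 1.0, b = 4.0, n = 4
h = (b - a)/n = 0.750000

Trapezoidal rule: (h/2)[f(x₀) + 2f(x₁) + 2f(x₂) + ... + f(xₙ)]

x_0 = 1.0000, f(x_0) = 0.500000, coefficient = 1
x_1 = 1.7500, f(x_1) = 0.246154, coefficient = 2
x_2 = 2.5000, f(x_2) = 0.137931, coefficient = 2
x_3 = 3.2500, f(x_3) = 0.086486, coefficient = 2
x_4 = 4.0000, f(x_4) = 0.058824, coefficient = 1

I ≈ (0.750000/2) × 1.499966 = 0.562487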